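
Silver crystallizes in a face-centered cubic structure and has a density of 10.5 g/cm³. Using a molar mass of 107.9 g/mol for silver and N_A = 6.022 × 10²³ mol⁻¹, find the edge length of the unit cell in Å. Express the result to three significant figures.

4.09 Å

With Z = 4 atoms per FCC cell, a³ = Z·M/(N_A·ρ) = 4 × 107.9 / (6.022 × 10²³ × 10.50 g/cm³) = 6.826 × 10^-23 cm³.
a = (6.826 × 10^-23)^(1/3) = 4.087 × 10^-8 cm = 4.09 Å.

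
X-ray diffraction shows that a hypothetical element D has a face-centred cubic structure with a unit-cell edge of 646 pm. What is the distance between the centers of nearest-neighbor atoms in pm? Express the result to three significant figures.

In an FCC structure, atoms touch along the face diagonal, so √2·a = 4r; the nearest-neighbor distance equals 2r = 0.7071·a.
d = 0.7071 × 646 = 457 pm.

457 pm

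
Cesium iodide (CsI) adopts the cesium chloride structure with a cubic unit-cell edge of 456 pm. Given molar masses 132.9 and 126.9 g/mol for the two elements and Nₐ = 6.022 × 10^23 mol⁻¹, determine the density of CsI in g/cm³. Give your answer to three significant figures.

4.55 g/cm³

The cesium chloride structure contains Z = 1 formula unit per cell; M(CsI) = 132.9 + 126.9 = 259.8 g/mol.
a³ = (4.560 × 10^-8 cm)³ = 9.482 × 10^-23 cm³.
ρ = 1 × 259.8 / (6.022 × 10²³ × 9.482 × 10^-23) = 4.550 g/cm³.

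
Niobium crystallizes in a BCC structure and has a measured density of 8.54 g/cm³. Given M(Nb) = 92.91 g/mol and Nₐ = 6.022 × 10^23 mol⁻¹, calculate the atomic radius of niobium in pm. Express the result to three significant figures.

143 pm

For a BCC cell (Z = 2), a³ = Z·M/(N_A·ρ) = 2 × 92.91 / (6.022 × 10²³ × 8.540) = 3.613 × 10^-23 cm³, so a = 3.306 × 10^-8 cm = 330.6 pm.
Atoms touch along the body diagonal, so √3·a = 4r, so r = 0.4330 × a = 143 pm.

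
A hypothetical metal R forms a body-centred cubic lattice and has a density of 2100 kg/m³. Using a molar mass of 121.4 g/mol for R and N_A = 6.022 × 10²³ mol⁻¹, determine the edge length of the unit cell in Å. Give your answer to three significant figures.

5.77 Å

With Z = 2 atoms per BCC cell, a³ = Z·M/(N_A·ρ) = 2 × 121.4 / (6.022 × 10²³ × 2.100 g/cm³) = 1.920 × 10^-22 cm³.
a = (1.920 × 10^-22)^(1/3) = 5.769 × 10^-8 cm = 5.77 Å.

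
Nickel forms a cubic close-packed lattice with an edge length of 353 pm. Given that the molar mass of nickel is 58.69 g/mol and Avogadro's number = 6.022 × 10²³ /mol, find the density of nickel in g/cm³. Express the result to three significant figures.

An FCC unit cell contains Z = 4 atoms.
Cell volume: a³ = (353 pm)³ = (3.530 × 10^-8 cm)³ = 4.399 × 10^-23 cm³.
ρ = Z·M/(N_A·a³) = 4 × 58.69 / (6.022 × 10²³ × 4.399 × 10^-23) = 8.863 g/cm³.

8.86 g/cm³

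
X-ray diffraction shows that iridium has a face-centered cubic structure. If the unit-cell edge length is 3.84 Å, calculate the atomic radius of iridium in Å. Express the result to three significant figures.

1.36 Å

In an FCC lattice, atoms touch along the face diagonal, so √2·a = 4r.
r = √2·a/4 = 1.4142 × 3.84 / 4 = 1.36 Å.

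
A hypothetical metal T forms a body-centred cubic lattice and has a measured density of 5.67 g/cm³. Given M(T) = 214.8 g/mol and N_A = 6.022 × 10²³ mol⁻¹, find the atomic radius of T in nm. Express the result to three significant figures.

0.217 nm

For a BCC cell (Z = 2), a³ = Z·M/(N_A·ρ) = 2 × 214.8 / (6.022 × 10²³ × 5.670) = 1.258 × 10^-22 cm³, so a = 5.011 × 10^-8 cm = 0.5011 nm.
Atoms touch along the body diagonal, so √3·a = 4r, so r = 0.4330 × a = 0.217 nm.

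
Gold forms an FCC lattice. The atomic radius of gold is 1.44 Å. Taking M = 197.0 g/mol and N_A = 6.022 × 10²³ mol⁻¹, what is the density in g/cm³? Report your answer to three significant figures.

19.4 g/cm³

In an FCC lattice, atoms touch along the face diagonal, so √2·a = 4r, giving a = 4.073 Å = 4.073 × 10^-8 cm.
With Z = 4, ρ = Z·M/(N_A·a³) = 4 × 197.0 / (6.022 × 10²³ × 6.757 × 10^-23) = 19.37 g/cm³.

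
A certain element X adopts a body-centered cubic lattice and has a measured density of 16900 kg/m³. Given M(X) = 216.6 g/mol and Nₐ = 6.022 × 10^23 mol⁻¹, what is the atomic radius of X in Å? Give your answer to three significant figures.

For a BCC cell (Z = 2), a³ = Z·M/(N_A·ρ) = 2 × 216.6 / (6.022 × 10²³ × 16.90) = 4.257 × 10^-23 cm³, so a = 3.492 × 10^-8 cm = 3.492 Å.
Atoms touch along the body diagonal, so √3·a = 4r, so r = 0.4330 × a = 1.51 Å.

1.51 Å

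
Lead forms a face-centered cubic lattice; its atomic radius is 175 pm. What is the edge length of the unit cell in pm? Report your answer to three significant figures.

In an FCC lattice, atoms touch along the face diagonal, so √2·a = 4r.
a = 4r/√2 = 4 × 175 / 1.4142 = 495 pm.

495 pm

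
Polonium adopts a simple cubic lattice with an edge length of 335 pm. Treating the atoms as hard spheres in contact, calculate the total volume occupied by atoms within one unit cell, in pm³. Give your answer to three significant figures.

In a simple cubic lattice atoms touch along the cell edge, so a = 2r, so r = 0.5000a = 167.5 pm.
V_atoms = Z × (4/3)πr³ = 1 × (4/3)π × (167.5)³ = 1.97 × 10^7 pm³.

1.97 × 10^7 pm³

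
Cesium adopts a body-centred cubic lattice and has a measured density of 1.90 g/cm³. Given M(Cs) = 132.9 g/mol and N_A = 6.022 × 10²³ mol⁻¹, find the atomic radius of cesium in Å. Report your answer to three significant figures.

2.66 Å

For a BCC cell (Z = 2), a³ = Z·M/(N_A·ρ) = 2 × 132.9 / (6.022 × 10²³ × 1.900) = 2.323 × 10^-22 cm³, so a = 6.147 × 10^-8 cm = 6.147 Å.
Atoms touch along the body diagonal, so √3·a = 4r, so r = 0.4330 × a = 2.66 Å.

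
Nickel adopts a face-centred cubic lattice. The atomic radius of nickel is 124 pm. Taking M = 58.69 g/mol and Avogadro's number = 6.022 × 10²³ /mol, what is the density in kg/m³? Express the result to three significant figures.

9040 kg/m³

In an FCC lattice, atoms touch along the face diagonal, so √2·a = 4r, giving a = 350.7 pm = 3.507 × 10^-8 cm.
With Z = 4, ρ = Z·M/(N_A·a³) = 4 × 58.69 / (6.022 × 10²³ × 4.314 × 10^-23) = 9.036 g/cm³ = 9040 kg/m³.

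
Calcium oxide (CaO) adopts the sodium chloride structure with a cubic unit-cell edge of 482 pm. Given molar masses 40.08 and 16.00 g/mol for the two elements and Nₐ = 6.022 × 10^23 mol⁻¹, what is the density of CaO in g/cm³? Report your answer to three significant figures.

3.33 g/cm³

The sodium chloride structure contains Z = 4 formula units per cell; M(CaO) = 40.08 + 16.00 = 56.08 g/mol.
a³ = (4.820 × 10^-8 cm)³ = 1.120 × 10^-22 cm³.
ρ = 4 × 56.08 / (6.022 × 10²³ × 1.120 × 10^-22) = 3.326 g/cm³.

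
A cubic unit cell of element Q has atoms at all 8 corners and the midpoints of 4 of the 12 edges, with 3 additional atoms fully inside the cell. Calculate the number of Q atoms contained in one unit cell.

Corner atoms are shared by 8 cells (1/8 each), edge atoms by 4 (1/4 each), interior atoms are unshared.
Net atoms = 8 × 1/8 + 4 × 1/4 + 3 = 1 + 1 + 3 = 5.

5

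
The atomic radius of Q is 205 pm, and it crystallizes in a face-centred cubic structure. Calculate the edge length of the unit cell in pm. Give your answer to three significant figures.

580 pm

In an FCC lattice, atoms touch along the face diagonal, so √2·a = 4r.
a = 4r/√2 = 4 × 205 / 1.4142 = 580 pm.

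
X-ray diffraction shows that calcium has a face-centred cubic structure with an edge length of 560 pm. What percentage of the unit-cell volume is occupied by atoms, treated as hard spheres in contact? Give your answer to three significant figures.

In an FCC lattice atoms touch along the face diagonal, so √2·a = 4r, so r = 0.3536a = 198.0 pm.
Packing fraction = Z·(4/3)πr³ / a³ = 4 × (4/3)π × (198.0)³ / (560)³ = 0.7405 = 74.0%.

74.0%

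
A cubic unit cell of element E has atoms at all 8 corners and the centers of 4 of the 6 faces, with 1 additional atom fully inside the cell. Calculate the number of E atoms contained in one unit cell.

4

Corner atoms are shared by 8 cells (1/8 each), face atoms by 2 (1/2 each), interior atoms are unshared.
Net atoms = 8 × 1/8 + 4 × 1/2 + 1 = 1 + 2 + 1 = 4.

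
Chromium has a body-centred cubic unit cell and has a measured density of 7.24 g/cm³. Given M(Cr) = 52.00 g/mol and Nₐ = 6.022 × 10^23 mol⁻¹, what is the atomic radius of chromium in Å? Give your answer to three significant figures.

For a BCC cell (Z = 2), a³ = Z·M/(N_A·ρ) = 2 × 52.00 / (6.022 × 10²³ × 7.240) = 2.385 × 10^-23 cm³, so a = 2.879 × 10^-8 cm = 2.879 Å.
Atoms touch along the body diagonal, so √3·a = 4r, so r = 0.4330 × a = 1.25 Å.

1.25 Å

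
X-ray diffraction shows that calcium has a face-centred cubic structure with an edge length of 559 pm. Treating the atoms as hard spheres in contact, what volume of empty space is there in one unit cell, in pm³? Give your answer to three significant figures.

4.53 × 10^7 pm³

In an FCC lattice atoms touch along the face diagonal, so √2·a = 4r, so r = 0.3536a = 197.6 pm.
V_cell = a³ = 1.747 × 10^8 pm³; V_atoms = 4 × (4/3)πr³ = 1.293 × 10^8 pm³.
Empty space = 1.747 × 10^8 − 1.293 × 10^8 = 4.53 × 10^7 pm³.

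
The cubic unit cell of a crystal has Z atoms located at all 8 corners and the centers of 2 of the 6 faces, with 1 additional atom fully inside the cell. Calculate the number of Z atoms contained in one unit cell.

3

Corner atoms are shared by 8 cells (1/8 each), face atoms by 2 (1/2 each), interior atoms are unshared.
Net atoms = 8 × 1/8 + 2 × 1/2 + 1 = 1 + 1 + 1 = 3.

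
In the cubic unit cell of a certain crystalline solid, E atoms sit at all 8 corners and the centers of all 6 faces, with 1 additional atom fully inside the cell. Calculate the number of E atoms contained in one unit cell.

Corner atoms are shared by 8 cells (1/8 each), face atoms by 2 (1/2 each), interior atoms are unshared.
Net atoms = 8 × 1/8 + 6 × 1/2 + 1 = 1 + 3 + 1 = 5.

5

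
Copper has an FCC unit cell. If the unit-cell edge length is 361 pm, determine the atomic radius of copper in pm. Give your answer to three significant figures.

128 pm

In an FCC lattice, atoms touch along the face diagonal, so √2·a = 4r.
r = √2·a/4 = 1.4142 × 361 / 4 = 128 pm.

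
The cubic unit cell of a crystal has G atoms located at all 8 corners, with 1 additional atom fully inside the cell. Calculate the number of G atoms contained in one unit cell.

Corner atoms are shared by 8 cells (1/8 each), interior atoms are unshared.
Net atoms = 8 × 1/8 + 1 = 1 + 1 = 2.

2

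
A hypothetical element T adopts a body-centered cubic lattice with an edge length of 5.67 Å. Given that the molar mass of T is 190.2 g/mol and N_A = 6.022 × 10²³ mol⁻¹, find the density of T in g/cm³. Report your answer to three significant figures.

3.47 g/cm³

A BCC unit cell contains Z = 2 atoms.
Cell volume: a³ = (5.67 Å)³ = (5.670 × 10^-8 cm)³ = 1.823 × 10^-22 cm³.
ρ = Z·M/(N_A·a³) = 2 × 190.2 / (6.022 × 10²³ × 1.823 × 10^-22) = 3.465 g/cm³.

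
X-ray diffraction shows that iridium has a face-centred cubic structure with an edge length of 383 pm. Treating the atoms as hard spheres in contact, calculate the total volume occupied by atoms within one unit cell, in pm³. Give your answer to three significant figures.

In an FCC lattice atoms touch along the face diagonal, so √2·a = 4r, so r = 0.3536a = 135.4 pm.
V_atoms = Z × (4/3)πr³ = 4 × (4/3)π × (135.4)³ = 4.16 × 10^7 pm³.

4.16 × 10^7 pm³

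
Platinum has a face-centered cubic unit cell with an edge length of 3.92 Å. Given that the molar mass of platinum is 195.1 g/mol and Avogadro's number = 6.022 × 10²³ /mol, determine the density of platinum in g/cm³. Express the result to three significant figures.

An FCC unit cell contains Z = 4 atoms.
Cell volume: a³ = (3.92 Å)³ = (3.920 × 10^-8 cm)³ = 6.024 × 10^-23 cm³.
ρ = Z·M/(N_A·a³) = 4 × 195.1 / (6.022 × 10²³ × 6.024 × 10^-23) = 21.51 g/cm³.

21.5 g/cm³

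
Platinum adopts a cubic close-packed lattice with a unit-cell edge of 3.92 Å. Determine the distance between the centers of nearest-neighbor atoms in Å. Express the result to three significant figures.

2.77 Å

In an FCC structure, atoms touch along the face diagonal, so √2·a = 4r; the nearest-neighbor distance equals 2r = 0.7071·a.
d = 0.7071 × 3.92 = 2.77 Å.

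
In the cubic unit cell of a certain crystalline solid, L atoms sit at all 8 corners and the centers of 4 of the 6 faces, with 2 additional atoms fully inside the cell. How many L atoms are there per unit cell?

Corner atoms are shared by 8 cells (1/8 each), face atoms by 2 (1/2 each), interior atoms are unshared.
Net atoms = 8 × 1/8 + 4 × 1/2 + 2 = 1 + 2 + 2 = 5.

5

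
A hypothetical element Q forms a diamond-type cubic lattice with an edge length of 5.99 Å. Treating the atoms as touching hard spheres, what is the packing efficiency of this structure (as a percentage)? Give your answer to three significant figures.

In a diamond cubic lattice nearest neighbors lie along the body diagonal with √3·a = 8r, so r = 0.2165a = 1.297 Å.
Packing fraction = Z·(4/3)πr³ / a³ = 8 × (4/3)π × (1.297)³ / (5.99)³ = 0.3401 = 34.0%.

34.0%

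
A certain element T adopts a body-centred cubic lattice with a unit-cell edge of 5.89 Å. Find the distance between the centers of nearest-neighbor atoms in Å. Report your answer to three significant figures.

5.10 Å

In a BCC structure, atoms touch along the body diagonal, so √3·a = 4r; the nearest-neighbor distance equals 2r = 0.8660·a.
d = 0.8660 × 5.89 = 5.10 Å.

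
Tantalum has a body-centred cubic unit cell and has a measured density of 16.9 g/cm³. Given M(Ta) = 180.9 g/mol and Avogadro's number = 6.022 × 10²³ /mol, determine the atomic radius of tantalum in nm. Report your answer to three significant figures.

0.142 nm

For a BCC cell (Z = 2), a³ = Z·M/(N_A·ρ) = 2 × 180.9 / (6.022 × 10²³ × 16.90) = 3.555 × 10^-23 cm³, so a = 3.288 × 10^-8 cm = 0.3288 nm.
Atoms touch along the body diagonal, so √3·a = 4r, so r = 0.4330 × a = 0.142 nm.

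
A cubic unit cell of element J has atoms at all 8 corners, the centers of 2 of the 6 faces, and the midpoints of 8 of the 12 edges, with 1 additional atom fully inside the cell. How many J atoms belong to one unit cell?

Corner atoms are shared by 8 cells (1/8 each), face atoms by 2 (1/2 each), edge atoms by 4 (1/4 each), interior atoms are unshared.
Net atoms = 8 × 1/8 + 2 × 1/2 + 8 × 1/4 + 1 = 1 + 1 + 2 + 1 = 5.

5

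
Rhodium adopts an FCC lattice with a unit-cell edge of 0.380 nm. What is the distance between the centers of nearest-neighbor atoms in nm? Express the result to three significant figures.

0.269 nm

In an FCC structure, atoms touch along the face diagonal, so √2·a = 4r; the nearest-neighbor distance equals 2r = 0.7071·a.
d = 0.7071 × 0.380 = 0.269 nm.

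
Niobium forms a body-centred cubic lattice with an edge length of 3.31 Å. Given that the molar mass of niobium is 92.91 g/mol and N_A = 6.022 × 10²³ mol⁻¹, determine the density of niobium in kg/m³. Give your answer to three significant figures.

A BCC unit cell contains Z = 2 atoms.
Cell volume: a³ = (3.31 Å)³ = (3.310 × 10^-8 cm)³ = 3.626 × 10^-23 cm³.
ρ = Z·M/(N_A·a³) = 2 × 92.91 / (6.022 × 10²³ × 3.626 × 10^-23) = 8.509 g/cm³ = 8510 kg/m³.

8510 kg/m³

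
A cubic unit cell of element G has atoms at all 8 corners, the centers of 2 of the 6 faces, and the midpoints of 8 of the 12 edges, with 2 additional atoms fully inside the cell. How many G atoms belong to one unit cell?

6

Corner atoms are shared by 8 cells (1/8 each), face atoms by 2 (1/2 each), edge atoms by 4 (1/4 each), interior atoms are unshared.
Net atoms = 8 × 1/8 + 2 × 1/2 + 8 × 1/4 + 2 = 1 + 1 + 2 + 2 = 6.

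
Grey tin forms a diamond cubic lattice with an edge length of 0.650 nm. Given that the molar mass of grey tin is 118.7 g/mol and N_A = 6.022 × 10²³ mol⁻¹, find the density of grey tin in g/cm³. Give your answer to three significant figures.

A diamond cubic unit cell contains Z = 8 atoms.
Cell volume: a³ = (0.650 nm)³ = (6.500 × 10^-8 cm)³ = 2.746 × 10^-22 cm³.
ρ = Z·M/(N_A·a³) = 8 × 118.7 / (6.022 × 10²³ × 2.746 × 10^-22) = 5.742 g/cm³.

5.74 g/cm³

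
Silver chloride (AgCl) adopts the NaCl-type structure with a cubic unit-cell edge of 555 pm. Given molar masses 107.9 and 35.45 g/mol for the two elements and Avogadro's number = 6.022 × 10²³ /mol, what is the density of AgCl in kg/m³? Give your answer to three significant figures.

5570 kg/m³

The NaCl-type structure contains Z = 4 formula units per cell; M(AgCl) = 107.9 + 35.45 = 143.35 g/mol.
a³ = (5.550 × 10^-8 cm)³ = 1.710 × 10^-22 cm³.
ρ = 4 × 143.35 / (6.022 × 10²³ × 1.710 × 10^-22) = 5.570 g/cm³ = 5570 kg/m³.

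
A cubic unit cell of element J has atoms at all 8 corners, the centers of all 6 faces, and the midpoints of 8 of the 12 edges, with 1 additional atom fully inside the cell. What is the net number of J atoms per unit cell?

7

Corner atoms are shared by 8 cells (1/8 each), face atoms by 2 (1/2 each), edge atoms by 4 (1/4 each), interior atoms are unshared.
Net atoms = 8 × 1/8 + 6 × 1/2 + 8 × 1/4 + 1 = 1 + 3 + 2 + 1 = 7.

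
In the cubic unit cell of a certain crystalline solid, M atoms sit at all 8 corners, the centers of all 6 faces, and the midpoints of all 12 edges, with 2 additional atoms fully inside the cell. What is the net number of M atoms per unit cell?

Corner atoms are shared by 8 cells (1/8 each), face atoms by 2 (1/2 each), edge atoms by 4 (1/4 each), interior atoms are unshared.
Net atoms = 8 × 1/8 + 6 × 1/2 + 12 × 1/4 + 2 = 1 + 3 + 3 + 2 = 9.

9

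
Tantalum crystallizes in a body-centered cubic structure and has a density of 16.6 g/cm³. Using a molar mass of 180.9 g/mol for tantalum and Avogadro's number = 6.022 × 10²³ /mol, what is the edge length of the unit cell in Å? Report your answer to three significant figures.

3.31 Å

With Z = 2 atoms per BCC cell, a³ = Z·M/(N_A·ρ) = 2 × 180.9 / (6.022 × 10²³ × 16.60 g/cm³) = 3.619 × 10^-23 cm³.
a = (3.619 × 10^-23)^(1/3) = 3.308 × 10^-8 cm = 3.31 Å.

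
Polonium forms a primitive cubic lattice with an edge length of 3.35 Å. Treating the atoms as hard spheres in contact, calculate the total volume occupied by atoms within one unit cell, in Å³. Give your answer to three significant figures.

In a simple cubic lattice atoms touch along the cell edge, so a = 2r, so r = 0.5000a = 1.675 Å.
V_atoms = Z × (4/3)πr³ = 1 × (4/3)π × (1.675)³ = 19.7 Å³.

19.7 Å³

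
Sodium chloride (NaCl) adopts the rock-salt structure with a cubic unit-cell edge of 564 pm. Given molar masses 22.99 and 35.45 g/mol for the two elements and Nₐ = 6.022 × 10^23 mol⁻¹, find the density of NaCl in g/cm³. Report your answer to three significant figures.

The rock-salt structure contains Z = 4 formula units per cell; M(NaCl) = 22.99 + 35.45 = 58.44 g/mol.
a³ = (5.640 × 10^-8 cm)³ = 1.794 × 10^-22 cm³.
ρ = 4 × 58.44 / (6.022 × 10²³ × 1.794 × 10^-22) = 2.164 g/cm³.

2.16 g/cm³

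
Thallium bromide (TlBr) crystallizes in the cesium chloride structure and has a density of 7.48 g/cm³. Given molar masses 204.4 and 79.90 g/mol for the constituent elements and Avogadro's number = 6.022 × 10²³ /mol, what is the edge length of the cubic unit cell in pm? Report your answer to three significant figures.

M(TlBr) = 284.3 g/mol; Z = 1 formula unit per cell.
a³ = Z·M/(N_A·ρ) = 1 × 284.3 / (6.022 × 10²³ × 7.48) = 6.312 × 10^-23 cm³, so a = 3.981 × 10^-8 cm = 398 pm.

398 pm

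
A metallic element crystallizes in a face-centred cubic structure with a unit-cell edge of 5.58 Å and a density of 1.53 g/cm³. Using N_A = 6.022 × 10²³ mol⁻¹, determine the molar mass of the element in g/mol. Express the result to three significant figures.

40.0 g/mol

An FCC cell has Z = 4 atoms; a = 5.580 × 10^-8 cm.
M = ρ·N_A·a³/Z = 1.53 × 6.022 × 10²³ × 1.737 × 10^-22 / 4 = 40.0 g/mol.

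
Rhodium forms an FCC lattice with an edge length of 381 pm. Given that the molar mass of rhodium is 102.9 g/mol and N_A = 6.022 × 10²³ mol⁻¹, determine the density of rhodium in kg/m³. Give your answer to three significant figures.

An FCC unit cell contains Z = 4 atoms.
Cell volume: a³ = (381 pm)³ = (3.810 × 10^-8 cm)³ = 5.531 × 10^-23 cm³.
ρ = Z·M/(N_A·a³) = 4 × 102.9 / (6.022 × 10²³ × 5.531 × 10^-23) = 12.36 g/cm³ = 12400 kg/m³.

12400 kg/m³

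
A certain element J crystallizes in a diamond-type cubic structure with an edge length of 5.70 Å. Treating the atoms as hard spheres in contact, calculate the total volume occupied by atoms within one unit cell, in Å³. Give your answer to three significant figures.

63.0 Å³

In a diamond cubic lattice nearest neighbors lie along the body diagonal with √3·a = 8r, so r = 0.2165a = 1.234 Å.
V_atoms = Z × (4/3)πr³ = 8 × (4/3)π × (1.234)³ = 63.0 Å³.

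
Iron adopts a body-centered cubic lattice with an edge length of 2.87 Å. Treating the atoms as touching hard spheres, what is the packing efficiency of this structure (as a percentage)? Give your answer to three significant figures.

68.0%

In a BCC lattice atoms touch along the body diagonal, so √3·a = 4r, so r = 0.4330a = 1.243 Å.
Packing fraction = Z·(4/3)πr³ / a³ = 2 × (4/3)π × (1.243)³ / (2.87)³ = 0.6802 = 68.0%.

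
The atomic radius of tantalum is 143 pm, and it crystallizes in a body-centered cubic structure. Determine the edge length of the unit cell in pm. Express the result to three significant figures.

330 pm

In a BCC lattice, atoms touch along the body diagonal, so √3·a = 4r.
a = 4r/√3 = 4 × 143 / 1.7321 = 330 pm.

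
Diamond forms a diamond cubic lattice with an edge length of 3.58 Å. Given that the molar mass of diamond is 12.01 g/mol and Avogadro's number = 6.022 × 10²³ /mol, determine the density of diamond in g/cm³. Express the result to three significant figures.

A diamond cubic unit cell contains Z = 8 atoms.
Cell volume: a³ = (3.58 Å)³ = (3.580 × 10^-8 cm)³ = 4.588 × 10^-23 cm³.
ρ = Z·M/(N_A·a³) = 8 × 12.01 / (6.022 × 10²³ × 4.588 × 10^-23) = 3.477 g/cm³.

3.48 g/cm³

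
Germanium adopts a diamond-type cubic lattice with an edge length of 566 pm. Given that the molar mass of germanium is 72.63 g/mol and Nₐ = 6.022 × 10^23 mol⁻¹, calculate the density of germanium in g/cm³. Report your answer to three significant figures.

A diamond cubic unit cell contains Z = 8 atoms.
Cell volume: a³ = (566 pm)³ = (5.660 × 10^-8 cm)³ = 1.813 × 10^-22 cm³.
ρ = Z·M/(N_A·a³) = 8 × 72.63 / (6.022 × 10²³ × 1.813 × 10^-22) = 5.321 g/cm³.

5.32 g/cm³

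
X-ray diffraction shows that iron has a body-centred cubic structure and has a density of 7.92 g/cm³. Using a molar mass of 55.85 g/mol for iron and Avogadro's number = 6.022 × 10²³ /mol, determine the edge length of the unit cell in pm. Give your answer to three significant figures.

286 pm

With Z = 2 atoms per BCC cell, a³ = Z·M/(N_A·ρ) = 2 × 55.85 / (6.022 × 10²³ × 7.920 g/cm³) = 2.342 × 10^-23 cm³.
a = (2.342 × 10^-23)^(1/3) = 2.861 × 10^-8 cm = 286 pm.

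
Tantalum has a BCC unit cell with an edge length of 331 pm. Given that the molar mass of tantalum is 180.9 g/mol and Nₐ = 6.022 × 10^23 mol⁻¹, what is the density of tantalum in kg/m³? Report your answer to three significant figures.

A BCC unit cell contains Z = 2 atoms.
Cell volume: a³ = (331 pm)³ = (3.310 × 10^-8 cm)³ = 3.626 × 10^-23 cm³.
ρ = Z·M/(N_A·a³) = 2 × 180.9 / (6.022 × 10²³ × 3.626 × 10^-23) = 16.57 g/cm³ = 16600 kg/m³.

16600 kg/m³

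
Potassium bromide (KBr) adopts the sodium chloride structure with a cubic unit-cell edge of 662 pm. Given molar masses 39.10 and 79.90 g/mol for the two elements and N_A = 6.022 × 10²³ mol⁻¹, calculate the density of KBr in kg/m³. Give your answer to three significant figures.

The sodium chloride structure contains Z = 4 formula units per cell; M(KBr) = 39.10 + 79.90 = 119.0 g/mol.
a³ = (6.620 × 10^-8 cm)³ = 2.901 × 10^-22 cm³.
ρ = 4 × 119.0 / (6.022 × 10²³ × 2.901 × 10^-22) = 2.725 g/cm³ = 2720 kg/m³.

2720 kg/m³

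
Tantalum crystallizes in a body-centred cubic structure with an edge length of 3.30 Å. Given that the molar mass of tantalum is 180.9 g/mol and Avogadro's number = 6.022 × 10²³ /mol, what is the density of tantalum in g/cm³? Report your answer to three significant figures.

16.7 g/cm³

A BCC unit cell contains Z = 2 atoms.
Cell volume: a³ = (3.30 Å)³ = (3.300 × 10^-8 cm)³ = 3.594 × 10^-23 cm³.
ρ = Z·M/(N_A·a³) = 2 × 180.9 / (6.022 × 10²³ × 3.594 × 10^-23) = 16.72 g/cm³.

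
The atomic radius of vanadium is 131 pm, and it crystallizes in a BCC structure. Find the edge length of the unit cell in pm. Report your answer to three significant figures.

In a BCC lattice, atoms touch along the body diagonal, so √3·a = 4r.
a = 4r/√3 = 4 × 131 / 1.7321 = 303 pm.

303 pm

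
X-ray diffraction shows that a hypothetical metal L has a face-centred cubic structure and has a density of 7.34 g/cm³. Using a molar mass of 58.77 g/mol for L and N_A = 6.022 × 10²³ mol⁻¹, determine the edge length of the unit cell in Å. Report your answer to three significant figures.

3.76 Å

With Z = 4 atoms per FCC cell, a³ = Z·M/(N_A·ρ) = 4 × 58.77 / (6.022 × 10²³ × 7.340 g/cm³) = 5.318 × 10^-23 cm³.
a = (5.318 × 10^-23)^(1/3) = 3.761 × 10^-8 cm = 3.76 Å.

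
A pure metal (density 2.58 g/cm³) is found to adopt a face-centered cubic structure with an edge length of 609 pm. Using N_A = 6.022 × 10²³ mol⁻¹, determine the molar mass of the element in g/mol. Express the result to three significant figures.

87.7 g/mol

An FCC cell has Z = 4 atoms; a = 6.090 × 10^-8 cm.
M = ρ·N_A·a³/Z = 2.58 × 6.022 × 10²³ × 2.259 × 10^-22 / 4 = 87.7 g/mol.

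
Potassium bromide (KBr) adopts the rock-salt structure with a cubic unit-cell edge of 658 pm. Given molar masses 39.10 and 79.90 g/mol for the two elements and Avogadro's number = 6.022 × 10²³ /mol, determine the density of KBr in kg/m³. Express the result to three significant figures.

The rock-salt structure contains Z = 4 formula units per cell; M(KBr) = 39.10 + 79.90 = 119.0 g/mol.
a³ = (6.580 × 10^-8 cm)³ = 2.849 × 10^-22 cm³.
ρ = 4 × 119.0 / (6.022 × 10²³ × 2.849 × 10^-22) = 2.775 g/cm³ = 2770 kg/m³.

2770 kg/m³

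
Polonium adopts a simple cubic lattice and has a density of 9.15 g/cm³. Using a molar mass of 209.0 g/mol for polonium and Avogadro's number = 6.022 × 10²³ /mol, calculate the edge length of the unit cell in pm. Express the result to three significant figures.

336 pm

With Z = 1 atom per simple cubic cell, a³ = Z·M/(N_A·ρ) = 1 × 209.0 / (6.022 × 10²³ × 9.150 g/cm³) = 3.793 × 10^-23 cm³.
a = (3.793 × 10^-23)^(1/3) = 3.360 × 10^-8 cm = 336 pm.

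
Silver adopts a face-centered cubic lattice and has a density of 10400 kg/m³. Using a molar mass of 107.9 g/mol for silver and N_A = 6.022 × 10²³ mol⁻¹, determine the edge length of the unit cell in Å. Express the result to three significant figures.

With Z = 4 atoms per FCC cell, a³ = Z·M/(N_A·ρ) = 4 × 107.9 / (6.022 × 10²³ × 10.40 g/cm³) = 6.891 × 10^-23 cm³.
a = (6.891 × 10^-23)^(1/3) = 4.100 × 10^-8 cm = 4.10 Å.

4.10 Å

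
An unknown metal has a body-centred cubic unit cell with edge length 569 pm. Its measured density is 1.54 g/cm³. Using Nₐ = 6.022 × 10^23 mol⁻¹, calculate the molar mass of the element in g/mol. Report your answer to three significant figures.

A BCC cell has Z = 2 atoms; a = 5.690 × 10^-8 cm.
M = ρ·N_A·a³/Z = 1.54 × 6.022 × 10²³ × 1.842 × 10^-22 / 2 = 85.4 g/mol.

85.4 g/mol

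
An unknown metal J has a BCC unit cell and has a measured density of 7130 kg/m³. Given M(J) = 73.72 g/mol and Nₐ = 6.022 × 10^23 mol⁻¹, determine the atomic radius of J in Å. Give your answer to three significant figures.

For a BCC cell (Z = 2), a³ = Z·M/(N_A·ρ) = 2 × 73.72 / (6.022 × 10²³ × 7.130) = 3.434 × 10^-23 cm³, so a = 3.250 × 10^-8 cm = 3.250 Å.
Atoms touch along the body diagonal, so √3·a = 4r, so r = 0.4330 × a = 1.41 Å.

1.41 Å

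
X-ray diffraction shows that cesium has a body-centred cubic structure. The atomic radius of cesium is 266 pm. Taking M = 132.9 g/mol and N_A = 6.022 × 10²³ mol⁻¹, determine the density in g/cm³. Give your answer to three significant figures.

1.90 g/cm³

In a BCC lattice, atoms touch along the body diagonal, so √3·a = 4r, giving a = 614.3 pm = 6.143 × 10^-8 cm.
With Z = 2, ρ = Z·M/(N_A·a³) = 2 × 132.9 / (6.022 × 10²³ × 2.318 × 10^-22) = 1.904 g/cm³.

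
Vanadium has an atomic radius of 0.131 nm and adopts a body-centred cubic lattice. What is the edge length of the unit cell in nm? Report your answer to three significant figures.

In a BCC lattice, atoms touch along the body diagonal, so √3·a = 4r.
a = 4r/√3 = 4 × 0.131 / 1.7321 = 0.303 nm.

0.303 nm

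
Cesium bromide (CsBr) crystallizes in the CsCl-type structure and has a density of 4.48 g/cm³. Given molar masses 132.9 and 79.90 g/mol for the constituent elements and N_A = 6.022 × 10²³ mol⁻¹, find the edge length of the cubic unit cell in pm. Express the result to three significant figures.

M(CsBr) = 212.8 g/mol; Z = 1 formula unit per cell.
a³ = Z·M/(N_A·ρ) = 1 × 212.8 / (6.022 × 10²³ × 4.48) = 7.888 × 10^-23 cm³, so a = 4.289 × 10^-8 cm = 429 pm.

429 pm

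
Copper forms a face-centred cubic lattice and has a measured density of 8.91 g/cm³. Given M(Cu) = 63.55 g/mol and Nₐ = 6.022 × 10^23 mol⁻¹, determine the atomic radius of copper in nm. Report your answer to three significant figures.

For an FCC cell (Z = 4), a³ = Z·M/(N_A·ρ) = 4 × 63.55 / (6.022 × 10²³ × 8.910) = 4.738 × 10^-23 cm³, so a = 3.618 × 10^-8 cm = 0.3618 nm.
Atoms touch along the face diagonal, so √2·a = 4r, so r = 0.3536 × a = 0.128 nm.

0.128 nm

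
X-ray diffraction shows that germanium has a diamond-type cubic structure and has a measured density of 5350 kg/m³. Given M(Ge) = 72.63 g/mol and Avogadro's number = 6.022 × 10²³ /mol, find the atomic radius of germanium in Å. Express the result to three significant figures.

1.22 Å

For a diamond cubic cell (Z = 8), a³ = Z·M/(N_A·ρ) = 8 × 72.63 / (6.022 × 10²³ × 5.350) = 1.803 × 10^-22 cm³, so a = 5.650 × 10^-8 cm = 5.650 Å.
Nearest neighbors lie along the body diagonal with √3·a = 8r, so r = 0.2165 × a = 1.22 Å.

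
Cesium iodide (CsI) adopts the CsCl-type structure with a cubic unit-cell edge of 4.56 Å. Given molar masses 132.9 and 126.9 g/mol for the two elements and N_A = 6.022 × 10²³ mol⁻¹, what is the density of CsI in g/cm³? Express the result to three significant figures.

The CsCl-type structure contains Z = 1 formula unit per cell; M(CsI) = 132.9 + 126.9 = 259.8 g/mol.
a³ = (4.560 × 10^-8 cm)³ = 9.482 × 10^-23 cm³.
ρ = 1 × 259.8 / (6.022 × 10²³ × 9.482 × 10^-23) = 4.550 g/cm³.

4.55 g/cm³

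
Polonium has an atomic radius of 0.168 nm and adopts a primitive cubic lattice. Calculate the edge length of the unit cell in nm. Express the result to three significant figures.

In a simple cubic lattice, atoms touch along the cell edge, so a = 2r.
a = 2r = 2 × 0.168 = 0.336 nm.

0.336 nm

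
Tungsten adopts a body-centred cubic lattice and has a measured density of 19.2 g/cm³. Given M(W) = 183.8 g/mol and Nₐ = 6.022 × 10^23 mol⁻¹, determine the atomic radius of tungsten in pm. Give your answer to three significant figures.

137 pm

For a BCC cell (Z = 2), a³ = Z·M/(N_A·ρ) = 2 × 183.8 / (6.022 × 10²³ × 19.20) = 3.179 × 10^-23 cm³, so a = 3.168 × 10^-8 cm = 316.8 pm.
Atoms touch along the body diagonal, so √3·a = 4r, so r = 0.4330 × a = 137 pm.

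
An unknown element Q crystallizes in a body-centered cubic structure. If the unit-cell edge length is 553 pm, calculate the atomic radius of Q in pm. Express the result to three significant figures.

239 pm

In a BCC lattice, atoms touch along the body diagonal, so √3·a = 4r.
r = √3·a/4 = 1.7321 × 553 / 4 = 239 pm.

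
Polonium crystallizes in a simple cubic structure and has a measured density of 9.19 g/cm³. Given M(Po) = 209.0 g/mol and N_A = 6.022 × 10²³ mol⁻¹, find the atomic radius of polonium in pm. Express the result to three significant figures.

For a simple cubic cell (Z = 1), a³ = Z·M/(N_A·ρ) = 1 × 209.0 / (6.022 × 10²³ × 9.190) = 3.777 × 10^-23 cm³, so a = 3.355 × 10^-8 cm = 335.5 pm.
Atoms touch along the cell edge, so a = 2r, so r = 0.5000 × a = 168 pm.

168 pm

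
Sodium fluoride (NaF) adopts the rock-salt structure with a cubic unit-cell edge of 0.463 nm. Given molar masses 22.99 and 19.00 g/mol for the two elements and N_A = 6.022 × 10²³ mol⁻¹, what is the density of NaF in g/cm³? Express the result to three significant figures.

2.81 g/cm³

The rock-salt structure contains Z = 4 formula units per cell; M(NaF) = 22.99 + 19.00 = 41.99 g/mol.
a³ = (4.630 × 10^-8 cm)³ = 9.925 × 10^-23 cm³.
ρ = 4 × 41.99 / (6.022 × 10²³ × 9.925 × 10^-23) = 2.810 g/cm³.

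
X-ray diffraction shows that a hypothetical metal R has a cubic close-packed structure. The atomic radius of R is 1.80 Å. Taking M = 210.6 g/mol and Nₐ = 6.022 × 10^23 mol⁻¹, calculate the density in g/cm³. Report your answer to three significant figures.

10.6 g/cm³

In an FCC lattice, atoms touch along the face diagonal, so √2·a = 4r, giving a = 5.091 Å = 5.091 × 10^-8 cm.
With Z = 4, ρ = Z·M/(N_A·a³) = 4 × 210.6 / (6.022 × 10²³ × 1.320 × 10^-22) = 10.60 g/cm³.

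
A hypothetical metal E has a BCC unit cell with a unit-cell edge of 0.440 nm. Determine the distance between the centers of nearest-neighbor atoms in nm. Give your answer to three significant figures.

0.381 nm

In a BCC structure, atoms touch along the body diagonal, so √3·a = 4r; the nearest-neighbor distance equals 2r = 0.8660·a.
d = 0.8660 × 0.440 = 0.381 nm.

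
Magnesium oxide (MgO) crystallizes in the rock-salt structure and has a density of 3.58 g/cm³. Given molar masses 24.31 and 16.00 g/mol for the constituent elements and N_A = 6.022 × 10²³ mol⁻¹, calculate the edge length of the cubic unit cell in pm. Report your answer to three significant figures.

M(MgO) = 40.31 g/mol; Z = 4 formula units per cell.
a³ = Z·M/(N_A·ρ) = 4 × 40.31 / (6.022 × 10²³ × 3.58) = 7.479 × 10^-23 cm³, so a = 4.213 × 10^-8 cm = 421 pm.

421 pm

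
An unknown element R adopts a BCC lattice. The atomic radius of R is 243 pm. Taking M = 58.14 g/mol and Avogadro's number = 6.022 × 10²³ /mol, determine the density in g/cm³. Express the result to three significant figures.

In a BCC lattice, atoms touch along the body diagonal, so √3·a = 4r, giving a = 561.2 pm = 5.612 × 10^-8 cm.
With Z = 2, ρ = Z·M/(N_A·a³) = 2 × 58.14 / (6.022 × 10²³ × 1.767 × 10^-22) = 1.093 g/cm³.

1.09 g/cm³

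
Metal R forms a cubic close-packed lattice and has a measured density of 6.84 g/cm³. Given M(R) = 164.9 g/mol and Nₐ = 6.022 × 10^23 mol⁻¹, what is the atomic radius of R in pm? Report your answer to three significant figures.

192 pm

For an FCC cell (Z = 4), a³ = Z·M/(N_A·ρ) = 4 × 164.9 / (6.022 × 10²³ × 6.840) = 1.601 × 10^-22 cm³, so a = 5.430 × 10^-8 cm = 543.0 pm.
Atoms touch along the face diagonal, so √2·a = 4r, so r = 0.3536 × a = 192 pm.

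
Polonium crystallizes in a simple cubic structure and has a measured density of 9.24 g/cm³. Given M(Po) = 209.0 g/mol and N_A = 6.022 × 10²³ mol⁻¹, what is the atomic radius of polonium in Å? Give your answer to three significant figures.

For a simple cubic cell (Z = 1), a³ = Z·M/(N_A·ρ) = 1 × 209.0 / (6.022 × 10²³ × 9.240) = 3.756 × 10^-23 cm³, so a = 3.349 × 10^-8 cm = 3.349 Å.
Atoms touch along the cell edge, so a = 2r, so r = 0.5000 × a = 1.67 Å.

1.67 Å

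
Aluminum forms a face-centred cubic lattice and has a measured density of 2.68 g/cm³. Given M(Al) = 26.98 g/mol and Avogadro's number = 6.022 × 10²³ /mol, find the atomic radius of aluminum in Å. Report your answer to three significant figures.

1.44 Å

For an FCC cell (Z = 4), a³ = Z·M/(N_A·ρ) = 4 × 26.98 / (6.022 × 10²³ × 2.680) = 6.687 × 10^-23 cm³, so a = 4.059 × 10^-8 cm = 4.059 Å.
Atoms touch along the face diagonal, so √2·a = 4r, so r = 0.3536 × a = 1.44 Å.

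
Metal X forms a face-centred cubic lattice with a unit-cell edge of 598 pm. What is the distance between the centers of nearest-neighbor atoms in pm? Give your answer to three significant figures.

423 pm

In an FCC structure, atoms touch along the face diagonal, so √2·a = 4r; the nearest-neighbor distance equals 2r = 0.7071·a.
d = 0.7071 × 598 = 423 pm.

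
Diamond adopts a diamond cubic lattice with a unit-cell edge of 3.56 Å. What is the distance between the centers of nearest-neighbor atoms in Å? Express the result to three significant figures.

1.54 Å

In a diamond cubic structure, nearest neighbors lie along the body diagonal with √3·a = 8r; the nearest-neighbor distance equals 2r = 0.4330·a.
d = 0.4330 × 3.56 = 1.54 Å.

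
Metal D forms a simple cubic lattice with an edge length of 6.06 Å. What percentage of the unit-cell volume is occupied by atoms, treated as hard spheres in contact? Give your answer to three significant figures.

In a simple cubic lattice atoms touch along the cell edge, so a = 2r, so r = 0.5000a = 3.030 Å.
Packing fraction = Z·(4/3)πr³ / a³ = 1 × (4/3)π × (3.030)³ / (6.06)³ = 0.5236 = 52.4%.

52.4%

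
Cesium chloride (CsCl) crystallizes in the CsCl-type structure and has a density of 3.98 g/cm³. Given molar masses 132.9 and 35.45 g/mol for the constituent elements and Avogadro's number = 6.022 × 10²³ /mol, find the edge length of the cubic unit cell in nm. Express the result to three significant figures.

0.413 nm

M(CsCl) = 168.35 g/mol; Z = 1 formula unit per cell.
a³ = Z·M/(N_A·ρ) = 1 × 168.35 / (6.022 × 10²³ × 3.98) = 7.024 × 10^-23 cm³, so a = 4.126 × 10^-8 cm = 0.413 nm.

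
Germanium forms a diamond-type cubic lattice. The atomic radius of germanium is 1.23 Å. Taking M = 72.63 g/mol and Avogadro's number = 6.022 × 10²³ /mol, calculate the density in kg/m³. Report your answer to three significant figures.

5260 kg/m³

In a diamond cubic lattice, nearest neighbors lie along the body diagonal with √3·a = 8r, giving a = 5.681 Å = 5.681 × 10^-8 cm.
With Z = 8, ρ = Z·M/(N_A·a³) = 8 × 72.63 / (6.022 × 10²³ × 1.834 × 10^-22) = 5.262 g/cm³ = 5260 kg/m³.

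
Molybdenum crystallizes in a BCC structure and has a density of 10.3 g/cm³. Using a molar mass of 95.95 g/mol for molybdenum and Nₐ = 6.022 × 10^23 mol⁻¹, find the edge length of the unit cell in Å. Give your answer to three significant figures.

With Z = 2 atoms per BCC cell, a³ = Z·M/(N_A·ρ) = 2 × 95.95 / (6.022 × 10²³ × 10.30 g/cm³) = 3.094 × 10^-23 cm³.
a = (3.094 × 10^-23)^(1/3) = 3.139 × 10^-8 cm = 3.14 Å.

3.14 Å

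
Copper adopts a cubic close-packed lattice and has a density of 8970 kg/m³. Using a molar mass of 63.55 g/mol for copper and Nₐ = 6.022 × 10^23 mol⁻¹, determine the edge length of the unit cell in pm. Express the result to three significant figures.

361 pm

With Z = 4 atoms per FCC cell, a³ = Z·M/(N_A·ρ) = 4 × 63.55 / (6.022 × 10²³ × 8.970 g/cm³) = 4.706 × 10^-23 cm³.
a = (4.706 × 10^-23)^(1/3) = 3.610 × 10^-8 cm = 361 pm.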